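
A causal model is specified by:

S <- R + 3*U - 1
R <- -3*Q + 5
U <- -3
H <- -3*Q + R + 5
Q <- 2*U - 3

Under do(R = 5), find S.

-5

do(R=5) replaces the equation R <- -3*Q + 5 with the constant R = 5.
S = R + 3*U - 1  [with R=5, U=-3]  = -5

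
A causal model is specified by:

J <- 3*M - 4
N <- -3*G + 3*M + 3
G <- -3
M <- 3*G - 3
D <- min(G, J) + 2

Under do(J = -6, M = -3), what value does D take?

Setting J = -6, M = -3 by intervention discards those variables' equations.
D = min(G, J) + 2  [with G=-3, J=-6]  = -4

-4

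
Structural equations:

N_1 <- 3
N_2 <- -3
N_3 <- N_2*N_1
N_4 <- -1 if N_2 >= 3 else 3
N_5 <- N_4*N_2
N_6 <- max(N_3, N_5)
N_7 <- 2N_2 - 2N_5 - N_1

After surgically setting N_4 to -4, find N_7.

The intervention breaks the incoming arrows to N_4: N_4 <- -1 if N_2 >= 3 else 3 no longer applies, and N_4 = -4.
N_5 = N_4*N_2  [with N_4=-4, N_2=-3]  = 12
N_7 = 2N_2 - 2N_5 - N_1  [with N_2=-3, N_5=12, N_1=3]  = -33

-33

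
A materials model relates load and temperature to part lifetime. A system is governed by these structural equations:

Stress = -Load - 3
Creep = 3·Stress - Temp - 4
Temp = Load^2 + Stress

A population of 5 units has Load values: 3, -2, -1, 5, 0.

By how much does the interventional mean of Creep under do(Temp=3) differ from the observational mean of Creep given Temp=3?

The intervention sets Temp=3 in all 5 units regardless of Load. Recomputing Creep per unit gives -25, -10, -13, -31, -16; average -19.
E[Creep|Temp=3] averages over only the 2 units with Temp=3 (Load = 3, -2): Creep = -25, -10, mean -17.5.
Difference = -19 − (-17.5) = -1.5.

-1.5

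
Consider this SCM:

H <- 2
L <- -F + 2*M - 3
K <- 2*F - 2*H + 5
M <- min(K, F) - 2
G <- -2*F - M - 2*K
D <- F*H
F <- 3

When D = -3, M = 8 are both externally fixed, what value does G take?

-28

Setting D = -3, M = 8 by intervention discards those variables' equations.
K = 2*F - 2*H + 5  [with F=3, H=2]  = 7
G = -2*F - M - 2*K  [with F=3, M=8, K=7]  = -28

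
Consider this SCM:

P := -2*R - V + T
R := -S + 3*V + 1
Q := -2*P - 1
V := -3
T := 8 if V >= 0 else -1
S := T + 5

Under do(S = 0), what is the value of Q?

-37

The intervention breaks the incoming arrows to S: S := T + 5 no longer applies, and S = 0.
T = 8 if V >= 0 else -1  [with V=-3]  = -1
R = -S + 3*V + 1  [with S=0, V=-3]  = -8
P = -2*R - V + T  [with R=-8, V=-3, T=-1]  = 18
Q = -2*P - 1  [with P=18]  = -37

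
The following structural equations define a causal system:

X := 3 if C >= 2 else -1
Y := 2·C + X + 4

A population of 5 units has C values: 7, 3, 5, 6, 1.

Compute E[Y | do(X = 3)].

15.8

Every unit gets X=3 under the intervention. Y values become 21, 13, 17, 19, 9; E[Y|do(X=3)] = 15.8.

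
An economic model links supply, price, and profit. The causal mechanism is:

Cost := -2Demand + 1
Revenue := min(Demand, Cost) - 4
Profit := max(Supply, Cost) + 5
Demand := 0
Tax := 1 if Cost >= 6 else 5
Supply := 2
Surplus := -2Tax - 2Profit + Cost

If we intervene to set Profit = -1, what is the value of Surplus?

Intervening sets Profit = -1 and removes its equation (Profit := max(Supply, Cost) + 5).
Cost = -2Demand + 1  [with Demand=0]  = 1
Tax = 1 if Cost >= 6 else 5  [with Cost=1]  = 5
Surplus = -2Tax - 2Profit + Cost  [with Tax=5, Profit=-1, Cost=1]  = -7

-7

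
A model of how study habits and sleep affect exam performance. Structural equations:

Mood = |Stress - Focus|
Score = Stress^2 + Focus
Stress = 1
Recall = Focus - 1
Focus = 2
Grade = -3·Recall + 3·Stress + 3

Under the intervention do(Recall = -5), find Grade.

The intervention breaks the incoming arrows to Recall: Recall = Focus - 1 no longer applies, and Recall = -5.
Grade = -3·Recall + 3·Stress + 3  [with Recall=-5, Stress=1]  = 21

21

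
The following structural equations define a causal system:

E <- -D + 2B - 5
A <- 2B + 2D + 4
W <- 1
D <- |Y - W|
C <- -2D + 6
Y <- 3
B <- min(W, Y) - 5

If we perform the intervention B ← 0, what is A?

do(B=0) replaces the equation B <- min(W, Y) - 5 with the constant B = 0.
D = |Y - W|  [with Y=3, W=1]  = 2
A = 2B + 2D + 4  [with B=0, D=2]  = 8

8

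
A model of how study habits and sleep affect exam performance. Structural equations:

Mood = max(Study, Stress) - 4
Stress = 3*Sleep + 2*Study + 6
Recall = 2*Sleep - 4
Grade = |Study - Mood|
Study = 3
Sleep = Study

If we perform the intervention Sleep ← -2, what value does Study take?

Under do(Sleep=-2), the mechanism Sleep = Study is discarded; Sleep is fixed at -2.
Study is not downstream of the intervention, so its value is determined by the original equations.

3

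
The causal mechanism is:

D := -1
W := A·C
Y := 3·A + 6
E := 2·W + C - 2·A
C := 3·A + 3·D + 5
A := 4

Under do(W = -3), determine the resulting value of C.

Under do(W=-3), the mechanism W := A·C is discarded; W is fixed at -3.
Since C is not a descendant of the intervened variable, it is unaffected.
C = 3·A + 3·D + 5  [with A=4, D=-1]  = 14

14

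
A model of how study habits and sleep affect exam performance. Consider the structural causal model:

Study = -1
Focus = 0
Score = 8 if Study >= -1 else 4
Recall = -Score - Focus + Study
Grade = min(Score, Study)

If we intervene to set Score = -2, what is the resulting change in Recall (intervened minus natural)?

The intervention breaks the incoming arrows to Score: Score = 8 if Study >= -1 else 4 no longer applies, and Score = -2.
Recall = -Score - Focus + Study  [with Score=-2, Focus=0, Study=-1]  = 1
Without intervention: Score = 8 if Study >= -1 else 4  [with Study=-1]  = 8; Recall = -Score - Focus + Study  [with Score=8, Focus=0, Study=-1]  = -9.
Change = 1 − (-9) = 10.

10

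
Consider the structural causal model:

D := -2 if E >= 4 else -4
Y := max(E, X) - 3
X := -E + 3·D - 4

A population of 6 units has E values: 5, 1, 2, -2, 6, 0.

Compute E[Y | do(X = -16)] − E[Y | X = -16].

-1

do(X=-16) breaks X's dependence on E. With X=-16 fixed, Y across the units is 2, -2, -1, -5, 3, -3, mean -1.
Observing X=-16 restricts to units where X's equation naturally yields -16: E ∈ {6, 0}. In that subpopulation Y = 3, -3, mean 0.
Difference = -1 − 0 = -1.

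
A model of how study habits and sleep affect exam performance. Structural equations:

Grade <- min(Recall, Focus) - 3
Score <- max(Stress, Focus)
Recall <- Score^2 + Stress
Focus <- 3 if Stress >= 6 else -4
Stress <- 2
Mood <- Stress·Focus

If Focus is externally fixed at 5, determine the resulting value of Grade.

Under do(Focus=5), the mechanism Focus <- 3 if Stress >= 6 else -4 is discarded; Focus is fixed at 5.
Score = max(Stress, Focus)  [with Stress=2, Focus=5]  = 5
Recall = Score^2 + Stress  [with Score=5, Stress=2]  = 27
Grade = min(Recall, Focus) - 3  [with Recall=27, Focus=5]  = 2

2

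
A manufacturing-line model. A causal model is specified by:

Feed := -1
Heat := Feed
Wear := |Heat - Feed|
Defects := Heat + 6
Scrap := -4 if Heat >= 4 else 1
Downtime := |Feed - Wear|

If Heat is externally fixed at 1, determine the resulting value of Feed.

Under do(Heat=1), the mechanism Heat := Feed is discarded; Heat is fixed at 1.
Feed is not downstream of the intervention, so its value is determined by the original equations.

-1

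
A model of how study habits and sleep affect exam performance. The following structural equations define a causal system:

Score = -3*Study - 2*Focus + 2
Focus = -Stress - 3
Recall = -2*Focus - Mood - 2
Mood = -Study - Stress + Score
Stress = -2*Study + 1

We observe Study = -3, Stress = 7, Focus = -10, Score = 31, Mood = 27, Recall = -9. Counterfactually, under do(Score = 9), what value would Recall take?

Under do(Score=9), the mechanism Score = -3*Study - 2*Focus + 2 is discarded; Score is fixed at 9.
Stress = -2*Study + 1  [with Study=-3]  = 7
Focus = -Stress - 3  [with Stress=7]  = -10
Mood = -Study - Stress + Score  [with Study=-3, Stress=7, Score=9]  = 5
Recall = -2*Focus - Mood - 2  [with Focus=-10, Mood=5]  = 13

13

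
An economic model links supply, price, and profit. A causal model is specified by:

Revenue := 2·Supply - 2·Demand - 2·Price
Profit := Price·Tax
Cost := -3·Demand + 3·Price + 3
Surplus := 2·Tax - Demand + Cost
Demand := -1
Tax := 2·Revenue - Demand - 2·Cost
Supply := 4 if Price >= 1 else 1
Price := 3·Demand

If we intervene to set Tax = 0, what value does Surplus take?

-2

Intervening sets Tax = 0 and removes its equation (Tax := 2·Revenue - Demand - 2·Cost).
Price = 3·Demand  [with Demand=-1]  = -3
Cost = -3·Demand + 3·Price + 3  [with Demand=-1, Price=-3]  = -3
Surplus = 2·Tax - Demand + Cost  [with Tax=0, Demand=-1, Cost=-3]  = -2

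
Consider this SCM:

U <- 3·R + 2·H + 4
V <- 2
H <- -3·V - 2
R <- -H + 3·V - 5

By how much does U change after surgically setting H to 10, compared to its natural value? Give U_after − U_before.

Under do(H=10), the mechanism H <- -3·V - 2 is discarded; H is fixed at 10.
R = -H + 3·V - 5  [with H=10, V=2]  = -9
U = 3·R + 2·H + 4  [with R=-9, H=10]  = -3
Without intervention: H = -3·V - 2  [with V=2]  = -8; R = -H + 3·V - 5  [with H=-8, V=2]  = 9; U = 3·R + 2·H + 4  [with R=9, H=-8]  = 15.
Change = -3 − 15 = -18.

-18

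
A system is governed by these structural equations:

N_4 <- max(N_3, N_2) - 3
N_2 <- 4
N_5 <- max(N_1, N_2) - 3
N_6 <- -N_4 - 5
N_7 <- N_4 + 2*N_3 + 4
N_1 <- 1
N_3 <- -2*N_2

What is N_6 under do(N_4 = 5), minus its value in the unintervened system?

Under do(N_4=5), the mechanism N_4 <- max(N_3, N_2) - 3 is discarded; N_4 is fixed at 5.
N_6 = -N_4 - 5  [with N_4=5]  = -10
Without intervention: N_3 = -2*N_2  [with N_2=4]  = -8; N_4 = max(N_3, N_2) - 3  [with N_3=-8, N_2=4]  = 1; N_6 = -N_4 - 5  [with N_4=1]  = -6.
Change = -10 − (-6) = -4.

-4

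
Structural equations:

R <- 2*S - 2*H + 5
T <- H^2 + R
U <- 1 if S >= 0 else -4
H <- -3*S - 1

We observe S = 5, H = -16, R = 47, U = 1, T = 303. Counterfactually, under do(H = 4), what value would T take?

do(H=4) replaces the equation H <- -3*S - 1 with the constant H = 4.
R = 2*S - 2*H + 5  [with S=5, H=4]  = 7
T = H^2 + R  [with H=4, R=7]  = 23

23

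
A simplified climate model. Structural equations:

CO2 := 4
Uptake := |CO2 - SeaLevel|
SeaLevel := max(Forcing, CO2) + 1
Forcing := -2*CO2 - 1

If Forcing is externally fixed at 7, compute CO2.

4

Under do(Forcing=7), the mechanism Forcing := -2*CO2 - 1 is discarded; Forcing is fixed at 7.
CO2 is not downstream of the intervention, so its value is determined by the original equations.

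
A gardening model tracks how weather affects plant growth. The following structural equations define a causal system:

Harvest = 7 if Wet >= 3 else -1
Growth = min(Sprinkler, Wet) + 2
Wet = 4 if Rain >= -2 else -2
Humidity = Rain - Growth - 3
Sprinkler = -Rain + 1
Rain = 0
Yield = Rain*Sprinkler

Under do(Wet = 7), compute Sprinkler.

1

Under do(Wet=7), the mechanism Wet = 4 if Rain >= -2 else -2 is discarded; Wet is fixed at 7.
Since Sprinkler is not a descendant of the intervened variable, it is unaffected.
Sprinkler = -Rain + 1  [with Rain=0]  = 1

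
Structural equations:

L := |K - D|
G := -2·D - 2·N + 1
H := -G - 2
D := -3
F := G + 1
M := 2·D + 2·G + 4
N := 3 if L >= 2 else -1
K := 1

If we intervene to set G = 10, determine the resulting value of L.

4

do(G=10) replaces the equation G := -2·D - 2·N + 1 with the constant G = 10.
L is not downstream of the intervention, so its value is determined by the original equations.
L = |K - D|  [with K=1, D=-3]  = 4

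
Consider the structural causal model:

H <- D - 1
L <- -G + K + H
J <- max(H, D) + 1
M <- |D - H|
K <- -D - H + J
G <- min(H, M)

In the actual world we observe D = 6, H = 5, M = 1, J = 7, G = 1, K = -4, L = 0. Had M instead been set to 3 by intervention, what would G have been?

3

do(M=3) replaces the equation M <- |D - H| with the constant M = 3.
H = D - 1  [with D=6]  = 5
G = min(H, M)  [with H=5, M=3]  = 3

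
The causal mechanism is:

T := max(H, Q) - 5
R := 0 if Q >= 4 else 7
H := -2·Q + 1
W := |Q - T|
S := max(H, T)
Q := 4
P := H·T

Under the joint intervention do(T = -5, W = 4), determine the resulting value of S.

Setting T = -5, W = 4 by intervention discards those variables' equations.
H = -2·Q + 1  [with Q=4]  = -7
S = max(H, T)  [with H=-7, T=-5]  = -5

-5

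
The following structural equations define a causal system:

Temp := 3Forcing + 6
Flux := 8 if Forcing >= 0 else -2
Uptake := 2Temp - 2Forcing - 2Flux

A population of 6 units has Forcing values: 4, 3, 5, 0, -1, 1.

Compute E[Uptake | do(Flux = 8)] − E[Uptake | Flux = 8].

do(Flux=8) breaks Flux's dependence on Forcing. With Flux=8 fixed, Uptake across the units is 12, 8, 16, -4, -8, 0, mean 4.
Observing Flux=8 restricts to units where Flux's equation naturally yields 8: Forcing ∈ {4, 3, 5, 0, 1}. In that subpopulation Uptake = 12, 8, 16, -4, 0, mean 6.4.
Difference = 4 − 6.4 = -2.4.

-2.4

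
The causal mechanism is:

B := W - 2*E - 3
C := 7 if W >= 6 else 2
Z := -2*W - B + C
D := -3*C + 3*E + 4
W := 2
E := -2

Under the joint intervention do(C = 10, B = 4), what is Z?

Setting C = 10, B = 4 by intervention discards those variables' equations.
Z = -2*W - B + C  [with W=2, B=4, C=10]  = 2

2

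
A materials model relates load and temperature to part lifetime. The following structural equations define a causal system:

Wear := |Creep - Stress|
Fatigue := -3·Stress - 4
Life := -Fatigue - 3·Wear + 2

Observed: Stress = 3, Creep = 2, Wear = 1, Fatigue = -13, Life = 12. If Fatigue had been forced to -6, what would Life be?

Intervening sets Fatigue = -6 and removes its equation (Fatigue := -3·Stress - 4).
Wear = |Creep - Stress|  [with Creep=2, Stress=3]  = 1
Life = -Fatigue - 3·Wear + 2  [with Fatigue=-6, Wear=1]  = 5

5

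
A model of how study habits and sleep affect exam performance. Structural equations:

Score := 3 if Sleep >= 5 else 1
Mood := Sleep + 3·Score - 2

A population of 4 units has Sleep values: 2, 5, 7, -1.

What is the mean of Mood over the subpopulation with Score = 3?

13

E[Mood|Score=3] averages over only the 2 units with Score=3 (Sleep = 5, 7): Mood = 12, 14, mean 13.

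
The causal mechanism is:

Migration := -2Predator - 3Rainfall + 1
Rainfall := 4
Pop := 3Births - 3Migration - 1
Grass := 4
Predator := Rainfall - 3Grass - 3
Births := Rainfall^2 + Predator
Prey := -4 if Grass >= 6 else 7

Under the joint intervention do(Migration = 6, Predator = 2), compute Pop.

35

Under do(Migration = 6, Predator = 2), each intervened variable's structural equation is replaced by its fixed value.
Births = Rainfall^2 + Predator  [with Rainfall=4, Predator=2]  = 18
Pop = 3Births - 3Migration - 1  [with Births=18, Migration=6]  = 35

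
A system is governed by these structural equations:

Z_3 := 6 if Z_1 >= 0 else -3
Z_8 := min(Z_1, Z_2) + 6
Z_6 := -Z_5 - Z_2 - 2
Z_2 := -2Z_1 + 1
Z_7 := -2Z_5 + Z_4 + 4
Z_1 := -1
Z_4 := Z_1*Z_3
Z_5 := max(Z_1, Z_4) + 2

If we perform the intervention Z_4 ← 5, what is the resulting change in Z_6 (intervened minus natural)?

Under do(Z_4=5), the mechanism Z_4 := Z_1*Z_3 is discarded; Z_4 is fixed at 5.
Z_2 = -2Z_1 + 1  [with Z_1=-1]  = 3
Z_5 = max(Z_1, Z_4) + 2  [with Z_1=-1, Z_4=5]  = 7
Z_6 = -Z_5 - Z_2 - 2  [with Z_5=7, Z_2=3]  = -12
Without intervention: Z_2 = -2Z_1 + 1  [with Z_1=-1]  = 3; Z_3 = 6 if Z_1 >= 0 else -3  [with Z_1=-1]  = -3; Z_4 = Z_1*Z_3  [with Z_1=-1, Z_3=-3]  = 3; Z_5 = max(Z_1, Z_4) + 2  [with Z_1=-1, Z_4=3]  = 5; Z_6 = -Z_5 - Z_2 - 2  [with Z_5=5, Z_2=3]  = -10.
Change = -12 − (-10) = -2.

-2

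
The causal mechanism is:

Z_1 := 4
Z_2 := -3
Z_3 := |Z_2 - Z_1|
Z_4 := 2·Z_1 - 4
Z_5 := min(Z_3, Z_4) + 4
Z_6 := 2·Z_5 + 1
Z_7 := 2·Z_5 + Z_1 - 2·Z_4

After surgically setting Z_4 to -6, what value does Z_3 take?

Under do(Z_4=-6), the mechanism Z_4 := 2·Z_1 - 4 is discarded; Z_4 is fixed at -6.
Since Z_3 is not a descendant of the intervened variable, it is unaffected.
Z_3 = |Z_2 - Z_1|  [with Z_2=-3, Z_1=4]  = 7

7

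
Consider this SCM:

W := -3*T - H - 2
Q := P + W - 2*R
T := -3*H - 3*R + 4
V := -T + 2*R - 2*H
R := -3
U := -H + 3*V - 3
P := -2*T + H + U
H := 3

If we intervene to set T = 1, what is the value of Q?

-46

The intervention breaks the incoming arrows to T: T := -3*H - 3*R + 4 no longer applies, and T = 1.
V = -T + 2*R - 2*H  [with T=1, R=-3, H=3]  = -13
U = -H + 3*V - 3  [with H=3, V=-13]  = -45
W = -3*T - H - 2  [with T=1, H=3]  = -8
P = -2*T + H + U  [with T=1, H=3, U=-45]  = -44
Q = P + W - 2*R  [with P=-44, W=-8, R=-3]  = -46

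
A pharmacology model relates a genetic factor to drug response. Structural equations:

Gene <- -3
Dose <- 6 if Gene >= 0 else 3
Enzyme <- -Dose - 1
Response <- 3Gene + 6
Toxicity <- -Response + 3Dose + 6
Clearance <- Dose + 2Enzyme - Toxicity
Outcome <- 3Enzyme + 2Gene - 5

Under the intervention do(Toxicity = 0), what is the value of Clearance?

-5

The intervention breaks the incoming arrows to Toxicity: Toxicity <- -Response + 3Dose + 6 no longer applies, and Toxicity = 0.
Dose = 6 if Gene >= 0 else 3  [with Gene=-3]  = 3
Enzyme = -Dose - 1  [with Dose=3]  = -4
Clearance = Dose + 2Enzyme - Toxicity  [with Dose=3, Enzyme=-4, Toxicity=0]  = -5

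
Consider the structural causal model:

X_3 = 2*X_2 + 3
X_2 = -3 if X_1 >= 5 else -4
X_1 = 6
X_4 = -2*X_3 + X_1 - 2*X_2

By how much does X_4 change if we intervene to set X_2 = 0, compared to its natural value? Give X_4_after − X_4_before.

Under do(X_2=0), the mechanism X_2 = -3 if X_1 >= 5 else -4 is discarded; X_2 is fixed at 0.
X_3 = 2*X_2 + 3  [with X_2=0]  = 3
X_4 = -2*X_3 + X_1 - 2*X_2  [with X_3=3, X_1=6, X_2=0]  = 0
Without intervention: X_2 = -3 if X_1 >= 5 else -4  [with X_1=6]  = -3; X_3 = 2*X_2 + 3  [with X_2=-3]  = -3; X_4 = -2*X_3 + X_1 - 2*X_2  [with X_3=-3, X_1=6, X_2=-3]  = 18.
Change = 0 − 18 = -18.

-18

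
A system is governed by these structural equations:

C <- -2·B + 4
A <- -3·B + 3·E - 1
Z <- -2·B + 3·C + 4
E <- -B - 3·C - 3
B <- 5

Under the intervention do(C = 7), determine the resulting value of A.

do(C=7) replaces the equation C <- -2·B + 4 with the constant C = 7.
E = -B - 3·C - 3  [with B=5, C=7]  = -29
A = -3·B + 3·E - 1  [with B=5, E=-29]  = -103

-103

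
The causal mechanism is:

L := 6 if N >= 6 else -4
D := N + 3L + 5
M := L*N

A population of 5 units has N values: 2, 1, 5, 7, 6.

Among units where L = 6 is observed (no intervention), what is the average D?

E[D|L=6] averages over only the 2 units with L=6 (N = 7, 6): D = 30, 29, mean 29.5.

29.5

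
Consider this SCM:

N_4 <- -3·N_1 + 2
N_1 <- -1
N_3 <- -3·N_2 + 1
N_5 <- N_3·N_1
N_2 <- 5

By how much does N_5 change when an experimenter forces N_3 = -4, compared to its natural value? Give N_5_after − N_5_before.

-10

do(N_3=-4) replaces the equation N_3 <- -3·N_2 + 1 with the constant N_3 = -4.
N_5 = N_3·N_1  [with N_3=-4, N_1=-1]  = 4
Without intervention: N_3 = -3·N_2 + 1  [with N_2=5]  = -14; N_5 = N_3·N_1  [with N_3=-14, N_1=-1]  = 14.
Change = 4 − 14 = -10.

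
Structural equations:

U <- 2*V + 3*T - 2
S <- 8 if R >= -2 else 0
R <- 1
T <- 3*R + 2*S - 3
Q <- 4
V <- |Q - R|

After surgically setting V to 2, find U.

50

The intervention breaks the incoming arrows to V: V <- |Q - R| no longer applies, and V = 2.
S = 8 if R >= -2 else 0  [with R=1]  = 8
T = 3*R + 2*S - 3  [with R=1, S=8]  = 16
U = 2*V + 3*T - 2  [with V=2, T=16]  = 50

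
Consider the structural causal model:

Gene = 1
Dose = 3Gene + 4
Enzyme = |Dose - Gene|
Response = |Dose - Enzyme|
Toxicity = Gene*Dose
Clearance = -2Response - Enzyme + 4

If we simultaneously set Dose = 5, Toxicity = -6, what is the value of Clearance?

-2

Setting Dose = 5, Toxicity = -6 by intervention discards those variables' equations.
Enzyme = |Dose - Gene|  [with Dose=5, Gene=1]  = 4
Response = |Dose - Enzyme|  [with Dose=5, Enzyme=4]  = 1
Clearance = -2Response - Enzyme + 4  [with Response=1, Enzyme=4]  = -2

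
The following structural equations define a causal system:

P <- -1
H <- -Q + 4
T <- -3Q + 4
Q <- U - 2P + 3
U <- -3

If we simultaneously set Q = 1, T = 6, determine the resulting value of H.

3

Setting Q = 1, T = 6 by intervention discards those variables' equations.
H = -Q + 4  [with Q=1]  = 3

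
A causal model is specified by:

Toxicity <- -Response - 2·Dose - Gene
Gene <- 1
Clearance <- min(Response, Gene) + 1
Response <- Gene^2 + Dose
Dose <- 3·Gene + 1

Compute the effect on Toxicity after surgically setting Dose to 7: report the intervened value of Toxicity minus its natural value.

-9

Under do(Dose=7), the mechanism Dose <- 3·Gene + 1 is discarded; Dose is fixed at 7.
Response = Gene^2 + Dose  [with Gene=1, Dose=7]  = 8
Toxicity = -Response - 2·Dose - Gene  [with Response=8, Dose=7, Gene=1]  = -23
Without intervention: Dose = 3·Gene + 1  [with Gene=1]  = 4; Response = Gene^2 + Dose  [with Gene=1, Dose=4]  = 5; Toxicity = -Response - 2·Dose - Gene  [with Response=5, Dose=4, Gene=1]  = -14.
Change = -23 − (-14) = -9.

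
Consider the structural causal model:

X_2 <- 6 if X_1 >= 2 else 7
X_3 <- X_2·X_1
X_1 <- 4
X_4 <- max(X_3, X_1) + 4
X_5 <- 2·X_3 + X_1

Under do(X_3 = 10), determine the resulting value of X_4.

14

The intervention breaks the incoming arrows to X_3: X_3 <- X_2·X_1 no longer applies, and X_3 = 10.
X_4 = max(X_3, X_1) + 4  [with X_3=10, X_1=4]  = 14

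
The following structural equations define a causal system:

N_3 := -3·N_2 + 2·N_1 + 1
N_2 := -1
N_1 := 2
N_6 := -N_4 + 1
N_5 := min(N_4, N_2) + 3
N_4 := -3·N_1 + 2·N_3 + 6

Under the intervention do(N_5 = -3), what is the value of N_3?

do(N_5=-3) replaces the equation N_5 := min(N_4, N_2) + 3 with the constant N_5 = -3.
N_3 is not downstream of the intervention, so its value is determined by the original equations.
N_3 = -3·N_2 + 2·N_1 + 1  [with N_2=-1, N_1=2]  = 8

8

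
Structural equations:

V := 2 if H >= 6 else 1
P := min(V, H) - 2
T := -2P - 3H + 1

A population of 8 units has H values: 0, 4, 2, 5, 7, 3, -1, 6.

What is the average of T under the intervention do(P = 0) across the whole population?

-8.75

Under do(P=0), P's equation is replaced by P=0 for every unit. Per-unit T: 1, -11, -5, -14, -20, -8, 4, -17. Mean = -8.75.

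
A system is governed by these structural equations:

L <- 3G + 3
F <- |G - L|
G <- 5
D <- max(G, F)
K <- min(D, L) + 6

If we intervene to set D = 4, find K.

10

Intervening sets D = 4 and removes its equation (D <- max(G, F)).
L = 3G + 3  [with G=5]  = 18
K = min(D, L) + 6  [with D=4, L=18]  = 10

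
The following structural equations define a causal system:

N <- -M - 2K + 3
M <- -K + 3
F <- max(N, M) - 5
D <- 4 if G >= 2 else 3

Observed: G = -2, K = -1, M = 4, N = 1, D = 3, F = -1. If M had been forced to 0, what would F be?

The intervention breaks the incoming arrows to M: M <- -K + 3 no longer applies, and M = 0.
N = -M - 2K + 3  [with M=0, K=-1]  = 5
F = max(N, M) - 5  [with N=5, M=0]  = 0

0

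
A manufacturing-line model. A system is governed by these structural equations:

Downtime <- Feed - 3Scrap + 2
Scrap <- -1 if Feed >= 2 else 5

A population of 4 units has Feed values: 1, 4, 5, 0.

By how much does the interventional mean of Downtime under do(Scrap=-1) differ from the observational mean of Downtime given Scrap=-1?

-2

Every unit gets Scrap=-1 under the intervention. Downtime values become 6, 9, 10, 5; E[Downtime|do(Scrap=-1)] = 7.5.
Observing Scrap=-1 restricts to units where Scrap's equation naturally yields -1: Feed ∈ {4, 5}. In that subpopulation Downtime = 9, 10, mean 9.5.
Difference = 7.5 − 9.5 = -2.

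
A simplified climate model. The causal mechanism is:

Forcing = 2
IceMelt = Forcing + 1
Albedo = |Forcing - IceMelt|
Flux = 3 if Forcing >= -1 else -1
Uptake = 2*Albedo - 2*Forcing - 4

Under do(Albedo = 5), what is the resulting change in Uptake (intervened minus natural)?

8

do(Albedo=5) replaces the equation Albedo = |Forcing - IceMelt| with the constant Albedo = 5.
Uptake = 2*Albedo - 2*Forcing - 4  [with Albedo=5, Forcing=2]  = 2
Without intervention: IceMelt = Forcing + 1  [with Forcing=2]  = 3; Albedo = |Forcing - IceMelt|  [with Forcing=2, IceMelt=3]  = 1; Uptake = 2*Albedo - 2*Forcing - 4  [with Albedo=1, Forcing=2]  = -6.
Change = 2 − (-6) = 8.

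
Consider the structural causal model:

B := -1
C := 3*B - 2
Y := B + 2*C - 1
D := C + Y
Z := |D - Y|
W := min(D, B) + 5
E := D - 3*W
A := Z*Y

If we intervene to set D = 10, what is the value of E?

-2

The intervention breaks the incoming arrows to D: D := C + Y no longer applies, and D = 10.
W = min(D, B) + 5  [with D=10, B=-1]  = 4
E = D - 3*W  [with D=10, W=4]  = -2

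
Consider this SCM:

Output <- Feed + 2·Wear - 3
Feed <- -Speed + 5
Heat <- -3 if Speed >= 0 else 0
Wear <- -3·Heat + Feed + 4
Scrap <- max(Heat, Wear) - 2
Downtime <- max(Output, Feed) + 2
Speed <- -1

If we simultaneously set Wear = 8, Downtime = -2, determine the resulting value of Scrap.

Setting Wear = 8, Downtime = -2 by intervention discards those variables' equations.
Heat = -3 if Speed >= 0 else 0  [with Speed=-1]  = 0
Scrap = max(Heat, Wear) - 2  [with Heat=0, Wear=8]  = 6

6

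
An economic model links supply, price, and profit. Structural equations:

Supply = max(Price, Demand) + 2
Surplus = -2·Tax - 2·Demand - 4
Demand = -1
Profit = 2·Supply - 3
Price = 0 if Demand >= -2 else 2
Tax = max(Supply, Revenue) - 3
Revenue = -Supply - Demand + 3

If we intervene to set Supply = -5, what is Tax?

do(Supply=-5) replaces the equation Supply = max(Price, Demand) + 2 with the constant Supply = -5.
Revenue = -Supply - Demand + 3  [with Supply=-5, Demand=-1]  = 9
Tax = max(Supply, Revenue) - 3  [with Supply=-5, Revenue=9]  = 6

6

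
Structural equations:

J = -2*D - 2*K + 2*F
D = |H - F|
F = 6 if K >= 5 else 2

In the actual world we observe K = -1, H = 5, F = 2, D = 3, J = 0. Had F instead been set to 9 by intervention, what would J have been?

12

do(F=9) replaces the equation F = 6 if K >= 5 else 2 with the constant F = 9.
D = |H - F|  [with H=5, F=9]  = 4
J = -2*D - 2*K + 2*F  [with D=4, K=-1, F=9]  = 12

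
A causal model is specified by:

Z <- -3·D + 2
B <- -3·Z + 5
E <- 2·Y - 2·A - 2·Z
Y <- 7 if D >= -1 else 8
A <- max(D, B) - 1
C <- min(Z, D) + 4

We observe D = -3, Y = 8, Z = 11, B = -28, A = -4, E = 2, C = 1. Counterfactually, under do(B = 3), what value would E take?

-10

Under do(B=3), the mechanism B <- -3·Z + 5 is discarded; B is fixed at 3.
Y = 7 if D >= -1 else 8  [with D=-3]  = 8
Z = -3·D + 2  [with D=-3]  = 11
A = max(D, B) - 1  [with D=-3, B=3]  = 2
E = 2·Y - 2·A - 2·Z  [with Y=8, A=2, Z=11]  = -10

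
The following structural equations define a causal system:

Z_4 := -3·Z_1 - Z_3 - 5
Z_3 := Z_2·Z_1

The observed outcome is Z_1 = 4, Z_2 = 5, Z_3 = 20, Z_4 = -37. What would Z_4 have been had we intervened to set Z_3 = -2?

The intervention breaks the incoming arrows to Z_3: Z_3 := Z_2·Z_1 no longer applies, and Z_3 = -2.
Z_4 = -3·Z_1 - Z_3 - 5  [with Z_1=4, Z_3=-2]  = -15

-15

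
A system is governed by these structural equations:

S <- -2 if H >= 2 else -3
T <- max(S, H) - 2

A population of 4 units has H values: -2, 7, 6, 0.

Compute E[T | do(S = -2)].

0.75

do(S=-2) breaks S's dependence on H. With S=-2 fixed, T across the units is -4, 5, 4, -2, mean 0.75.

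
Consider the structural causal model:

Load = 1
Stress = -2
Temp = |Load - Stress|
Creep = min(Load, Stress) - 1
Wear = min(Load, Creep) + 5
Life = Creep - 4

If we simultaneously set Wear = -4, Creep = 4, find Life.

0

Setting Wear = -4, Creep = 4 by intervention discards those variables' equations.
Life = Creep - 4  [with Creep=4]  = 0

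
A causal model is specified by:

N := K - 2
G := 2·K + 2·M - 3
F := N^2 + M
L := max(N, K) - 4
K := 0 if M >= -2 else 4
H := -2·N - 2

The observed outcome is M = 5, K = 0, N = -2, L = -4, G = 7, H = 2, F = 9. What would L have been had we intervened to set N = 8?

The intervention breaks the incoming arrows to N: N := K - 2 no longer applies, and N = 8.
K = 0 if M >= -2 else 4  [with M=5]  = 0
L = max(N, K) - 4  [with N=8, K=0]  = 4

4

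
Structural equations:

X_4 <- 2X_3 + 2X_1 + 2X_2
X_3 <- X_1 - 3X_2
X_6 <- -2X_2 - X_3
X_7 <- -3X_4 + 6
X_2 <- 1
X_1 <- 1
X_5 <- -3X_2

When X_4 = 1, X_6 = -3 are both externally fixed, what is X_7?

Setting X_4 = 1, X_6 = -3 by intervention discards those variables' equations.
X_7 = -3X_4 + 6  [with X_4=1]  = 3

3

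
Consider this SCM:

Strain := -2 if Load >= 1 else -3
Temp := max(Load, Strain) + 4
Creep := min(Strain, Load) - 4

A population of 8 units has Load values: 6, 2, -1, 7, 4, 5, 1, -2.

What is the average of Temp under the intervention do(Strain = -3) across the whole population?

Every unit gets Strain=-3 under the intervention. Temp values become 10, 6, 3, 11, 8, 9, 5, 2; E[Temp|do(Strain=-3)] = 6.75.

6.75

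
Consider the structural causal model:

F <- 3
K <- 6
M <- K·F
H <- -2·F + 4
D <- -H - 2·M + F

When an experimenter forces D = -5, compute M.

18

do(D=-5) replaces the equation D <- -H - 2·M + F with the constant D = -5.
M is not downstream of the intervention, so its value is determined by the original equations.
M = K·F  [with K=6, F=3]  = 18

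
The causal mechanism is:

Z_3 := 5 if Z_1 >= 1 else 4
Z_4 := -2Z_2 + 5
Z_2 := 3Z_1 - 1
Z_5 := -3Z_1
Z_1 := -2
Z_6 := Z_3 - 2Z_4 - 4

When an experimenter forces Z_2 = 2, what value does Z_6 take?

-2

Under do(Z_2=2), the mechanism Z_2 := 3Z_1 - 1 is discarded; Z_2 is fixed at 2.
Z_3 = 5 if Z_1 >= 1 else 4  [with Z_1=-2]  = 4
Z_4 = -2Z_2 + 5  [with Z_2=2]  = 1
Z_6 = Z_3 - 2Z_4 - 4  [with Z_3=4, Z_4=1]  = -2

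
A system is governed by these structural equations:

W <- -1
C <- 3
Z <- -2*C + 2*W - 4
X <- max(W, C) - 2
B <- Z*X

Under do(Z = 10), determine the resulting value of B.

10

do(Z=10) replaces the equation Z <- -2*C + 2*W - 4 with the constant Z = 10.
X = max(W, C) - 2  [with W=-1, C=3]  = 1
B = Z*X  [with Z=10, X=1]  = 10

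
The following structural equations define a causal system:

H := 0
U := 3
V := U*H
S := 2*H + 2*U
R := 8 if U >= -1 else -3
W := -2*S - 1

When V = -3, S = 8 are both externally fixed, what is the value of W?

-17

Setting V = -3, S = 8 by intervention discards those variables' equations.
W = -2*S - 1  [with S=8]  = -17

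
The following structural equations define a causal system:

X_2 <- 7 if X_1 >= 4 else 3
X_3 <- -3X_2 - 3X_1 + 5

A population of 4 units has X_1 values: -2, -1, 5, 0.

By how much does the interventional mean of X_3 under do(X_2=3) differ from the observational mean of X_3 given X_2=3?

Under do(X_2=3), X_2's equation is replaced by X_2=3 for every unit. Per-unit X_3: 2, -1, -19, -4. Mean = -5.5.
Conditioning on X_2=3 selects the 3 unit(s) with X_1 ∈ {-2, -1, 0}. Their X_3 values: 2, -1, -4. Mean = -1.
Difference = -5.5 − (-1) = -4.5.

-4.5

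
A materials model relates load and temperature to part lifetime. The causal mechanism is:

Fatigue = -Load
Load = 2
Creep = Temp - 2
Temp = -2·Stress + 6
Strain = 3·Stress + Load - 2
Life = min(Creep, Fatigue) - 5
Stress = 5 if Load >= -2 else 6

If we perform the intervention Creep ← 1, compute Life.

-7

Under do(Creep=1), the mechanism Creep = Temp - 2 is discarded; Creep is fixed at 1.
Fatigue = -Load  [with Load=2]  = -2
Life = min(Creep, Fatigue) - 5  [with Creep=1, Fatigue=-2]  = -7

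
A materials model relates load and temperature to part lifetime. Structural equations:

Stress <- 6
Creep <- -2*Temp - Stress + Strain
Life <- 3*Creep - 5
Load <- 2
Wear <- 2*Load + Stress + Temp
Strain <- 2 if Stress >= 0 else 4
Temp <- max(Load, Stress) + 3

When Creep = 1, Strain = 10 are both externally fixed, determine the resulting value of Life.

The joint intervention fixes Creep = 1, Strain = 10, removing each variable's own equation.
Life = 3*Creep - 5  [with Creep=1]  = -2

-2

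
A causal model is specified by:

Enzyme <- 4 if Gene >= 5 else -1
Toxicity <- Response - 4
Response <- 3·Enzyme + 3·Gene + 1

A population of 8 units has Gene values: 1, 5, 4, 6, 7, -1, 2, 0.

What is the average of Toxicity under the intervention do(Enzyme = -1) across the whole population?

3

The intervention sets Enzyme=-1 in all 8 units regardless of Gene. Recomputing Toxicity per unit gives -3, 9, 6, 12, 15, -9, 0, -6; average 3.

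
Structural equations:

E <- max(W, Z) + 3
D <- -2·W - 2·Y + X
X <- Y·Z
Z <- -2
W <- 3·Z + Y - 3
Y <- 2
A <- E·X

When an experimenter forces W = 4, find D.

-16

The intervention breaks the incoming arrows to W: W <- 3·Z + Y - 3 no longer applies, and W = 4.
X = Y·Z  [with Y=2, Z=-2]  = -4
D = -2·W - 2·Y + X  [with W=4, Y=2, X=-4]  = -16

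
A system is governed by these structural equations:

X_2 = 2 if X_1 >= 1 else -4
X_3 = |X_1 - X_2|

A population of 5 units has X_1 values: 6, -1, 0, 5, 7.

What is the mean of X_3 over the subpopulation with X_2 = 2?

4

Observing X_2=2 restricts to units where X_2's equation naturally yields 2: X_1 ∈ {6, 5, 7}. In that subpopulation X_3 = 4, 3, 5, mean 4.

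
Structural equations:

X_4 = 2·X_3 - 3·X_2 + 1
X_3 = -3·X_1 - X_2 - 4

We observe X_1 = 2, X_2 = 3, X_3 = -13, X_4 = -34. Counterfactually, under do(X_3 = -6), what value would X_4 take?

-20

The intervention breaks the incoming arrows to X_3: X_3 = -3·X_1 - X_2 - 4 no longer applies, and X_3 = -6.
X_4 = 2·X_3 - 3·X_2 + 1  [with X_3=-6, X_2=3]  = -20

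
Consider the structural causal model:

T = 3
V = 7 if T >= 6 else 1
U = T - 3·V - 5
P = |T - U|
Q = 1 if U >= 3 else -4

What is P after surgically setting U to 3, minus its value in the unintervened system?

The intervention breaks the incoming arrows to U: U = T - 3·V - 5 no longer applies, and U = 3.
P = |T - U|  [with T=3, U=3]  = 0
Without intervention: V = 7 if T >= 6 else 1  [with T=3]  = 1; U = T - 3·V - 5  [with T=3, V=1]  = -5; P = |T - U|  [with T=3, U=-5]  = 8.
Change = 0 − 8 = -8.

-8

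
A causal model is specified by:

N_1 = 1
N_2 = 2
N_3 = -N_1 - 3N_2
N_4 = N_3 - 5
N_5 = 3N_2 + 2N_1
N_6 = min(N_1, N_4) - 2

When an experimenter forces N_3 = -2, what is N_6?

The intervention breaks the incoming arrows to N_3: N_3 = -N_1 - 3N_2 no longer applies, and N_3 = -2.
N_4 = N_3 - 5  [with N_3=-2]  = -7
N_6 = min(N_1, N_4) - 2  [with N_1=1, N_4=-7]  = -9

-9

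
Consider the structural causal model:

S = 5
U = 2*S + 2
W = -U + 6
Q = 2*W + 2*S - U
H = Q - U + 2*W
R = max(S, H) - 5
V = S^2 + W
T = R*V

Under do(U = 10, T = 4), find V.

21

Setting U = 10, T = 4 by intervention discards those variables' equations.
W = -U + 6  [with U=10]  = -4
V = S^2 + W  [with S=5, W=-4]  = 21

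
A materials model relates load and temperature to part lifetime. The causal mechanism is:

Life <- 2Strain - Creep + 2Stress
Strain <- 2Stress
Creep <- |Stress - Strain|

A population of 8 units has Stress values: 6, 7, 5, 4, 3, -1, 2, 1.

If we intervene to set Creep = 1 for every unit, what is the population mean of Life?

19.25

Under do(Creep=1), Creep's equation is replaced by Creep=1 for every unit. Per-unit Life: 35, 41, 29, 23, 17, -7, 11, 5. Mean = 19.25.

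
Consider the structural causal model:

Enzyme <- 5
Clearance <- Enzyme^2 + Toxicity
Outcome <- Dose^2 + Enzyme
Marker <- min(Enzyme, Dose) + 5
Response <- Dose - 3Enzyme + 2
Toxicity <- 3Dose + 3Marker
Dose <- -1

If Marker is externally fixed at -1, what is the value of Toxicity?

-6

do(Marker=-1) replaces the equation Marker <- min(Enzyme, Dose) + 5 with the constant Marker = -1.
Toxicity = 3Dose + 3Marker  [with Dose=-1, Marker=-1]  = -6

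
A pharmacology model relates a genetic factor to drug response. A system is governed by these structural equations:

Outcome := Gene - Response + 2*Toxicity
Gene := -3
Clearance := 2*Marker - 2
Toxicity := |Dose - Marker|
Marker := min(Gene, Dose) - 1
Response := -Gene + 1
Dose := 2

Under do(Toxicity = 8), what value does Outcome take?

Under do(Toxicity=8), the mechanism Toxicity := |Dose - Marker| is discarded; Toxicity is fixed at 8.
Response = -Gene + 1  [with Gene=-3]  = 4
Outcome = Gene - Response + 2*Toxicity  [with Gene=-3, Response=4, Toxicity=8]  = 9

9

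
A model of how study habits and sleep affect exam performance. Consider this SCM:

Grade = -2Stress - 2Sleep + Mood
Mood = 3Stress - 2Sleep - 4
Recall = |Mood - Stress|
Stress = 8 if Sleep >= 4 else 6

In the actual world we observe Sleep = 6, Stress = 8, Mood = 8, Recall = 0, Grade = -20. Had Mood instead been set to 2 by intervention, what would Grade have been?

-26

do(Mood=2) replaces the equation Mood = 3Stress - 2Sleep - 4 with the constant Mood = 2.
Stress = 8 if Sleep >= 4 else 6  [with Sleep=6]  = 8
Grade = -2Stress - 2Sleep + Mood  [with Stress=8, Sleep=6, Mood=2]  = -26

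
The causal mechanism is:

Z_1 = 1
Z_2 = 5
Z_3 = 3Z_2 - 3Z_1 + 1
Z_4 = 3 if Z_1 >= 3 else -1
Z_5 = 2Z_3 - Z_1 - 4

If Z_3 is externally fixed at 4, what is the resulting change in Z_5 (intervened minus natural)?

-18

do(Z_3=4) replaces the equation Z_3 = 3Z_2 - 3Z_1 + 1 with the constant Z_3 = 4.
Z_5 = 2Z_3 - Z_1 - 4  [with Z_3=4, Z_1=1]  = 3
Without intervention: Z_3 = 3Z_2 - 3Z_1 + 1  [with Z_2=5, Z_1=1]  = 13; Z_5 = 2Z_3 - Z_1 - 4  [with Z_3=13, Z_1=1]  = 21.
Change = 3 − 21 = -18.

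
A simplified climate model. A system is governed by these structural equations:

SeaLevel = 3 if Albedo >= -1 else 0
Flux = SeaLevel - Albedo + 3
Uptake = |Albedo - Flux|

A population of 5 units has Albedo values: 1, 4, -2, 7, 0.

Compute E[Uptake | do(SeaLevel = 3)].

do(SeaLevel=3) breaks SeaLevel's dependence on Albedo. With SeaLevel=3 fixed, Uptake across the units is 4, 2, 10, 8, 6, mean 6.

6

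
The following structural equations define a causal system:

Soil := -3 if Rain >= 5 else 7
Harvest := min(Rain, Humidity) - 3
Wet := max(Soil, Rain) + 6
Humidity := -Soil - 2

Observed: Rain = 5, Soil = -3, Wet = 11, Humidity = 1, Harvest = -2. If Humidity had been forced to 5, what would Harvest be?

Intervening sets Humidity = 5 and removes its equation (Humidity := -Soil - 2).
Harvest = min(Rain, Humidity) - 3  [with Rain=5, Humidity=5]  = 2

2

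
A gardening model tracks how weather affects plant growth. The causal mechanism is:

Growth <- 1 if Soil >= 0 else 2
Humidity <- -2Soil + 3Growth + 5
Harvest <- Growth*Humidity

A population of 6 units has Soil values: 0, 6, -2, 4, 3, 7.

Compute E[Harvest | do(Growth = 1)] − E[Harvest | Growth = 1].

do(Growth=1) breaks Growth's dependence on Soil. With Growth=1 fixed, Harvest across the units is 8, -4, 12, 0, 2, -6, mean 2.
Conditioning on Growth=1 selects the 5 unit(s) with Soil ∈ {0, 6, 4, 3, 7}. Their Harvest values: 8, -4, 0, 2, -6. Mean = 0.
Difference = 2 − 0 = 2.

2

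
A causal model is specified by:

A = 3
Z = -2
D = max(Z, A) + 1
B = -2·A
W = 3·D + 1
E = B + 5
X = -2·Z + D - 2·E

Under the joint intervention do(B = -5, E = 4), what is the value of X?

0

Setting B = -5, E = 4 by intervention discards those variables' equations.
D = max(Z, A) + 1  [with Z=-2, A=3]  = 4
X = -2·Z + D - 2·E  [with Z=-2, D=4, E=4]  = 0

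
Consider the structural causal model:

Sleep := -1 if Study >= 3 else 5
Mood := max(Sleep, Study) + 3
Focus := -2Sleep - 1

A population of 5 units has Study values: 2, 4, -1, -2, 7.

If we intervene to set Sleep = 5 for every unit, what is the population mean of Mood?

8.4

Under do(Sleep=5), Sleep's equation is replaced by Sleep=5 for every unit. Per-unit Mood: 8, 8, 8, 8, 10. Mean = 8.4.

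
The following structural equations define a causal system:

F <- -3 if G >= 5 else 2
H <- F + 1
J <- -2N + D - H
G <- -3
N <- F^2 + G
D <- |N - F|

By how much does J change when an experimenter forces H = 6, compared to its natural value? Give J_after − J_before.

The intervention breaks the incoming arrows to H: H <- F + 1 no longer applies, and H = 6.
F = -3 if G >= 5 else 2  [with G=-3]  = 2
N = F^2 + G  [with F=2, G=-3]  = 1
D = |N - F|  [with N=1, F=2]  = 1
J = -2N + D - H  [with N=1, D=1, H=6]  = -7
Without intervention: F = -3 if G >= 5 else 2  [with G=-3]  = 2; N = F^2 + G  [with F=2, G=-3]  = 1; D = |N - F|  [with N=1, F=2]  = 1; H = F + 1  [with F=2]  = 3; J = -2N + D - H  [with N=1, D=1, H=3]  = -4.
Change = -7 − (-4) = -3.

-3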